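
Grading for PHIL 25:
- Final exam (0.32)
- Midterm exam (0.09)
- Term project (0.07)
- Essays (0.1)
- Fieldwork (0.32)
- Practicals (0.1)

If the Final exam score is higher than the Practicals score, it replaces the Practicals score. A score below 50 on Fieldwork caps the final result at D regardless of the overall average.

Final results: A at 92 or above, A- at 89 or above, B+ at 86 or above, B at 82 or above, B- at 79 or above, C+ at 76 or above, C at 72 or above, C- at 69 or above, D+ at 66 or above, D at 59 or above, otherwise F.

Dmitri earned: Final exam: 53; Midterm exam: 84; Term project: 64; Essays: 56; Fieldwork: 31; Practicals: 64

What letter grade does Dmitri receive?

F

Final exam (53) ≤ Practicals (64), so Practicals stays at 64.
Fieldwork score 31 < 50: minimum not met.
Weighted total:
  Final exam 53 × 0.32 = 16.96
  Midterm exam 84 × 0.09 = 7.56
  Term project 64 × 0.07 = 4.48
  Essays 56 × 0.1 = 5.6
  Fieldwork 31 × 0.32 = 9.92
  Practicals 64 × 0.1 = 6.4
Sum = 50.92
50.92 would be F; cap at D applies → F.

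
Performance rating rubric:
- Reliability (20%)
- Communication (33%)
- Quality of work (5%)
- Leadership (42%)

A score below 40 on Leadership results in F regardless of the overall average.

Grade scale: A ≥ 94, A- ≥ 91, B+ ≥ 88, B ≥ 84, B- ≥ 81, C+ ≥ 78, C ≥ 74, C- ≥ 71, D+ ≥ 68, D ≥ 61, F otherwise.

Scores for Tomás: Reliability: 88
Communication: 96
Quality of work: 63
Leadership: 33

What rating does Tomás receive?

F

Leadership score 33 < 40: minimum not met.
Weighted total:
  Reliability 88 × 0.2 = 17.6
  Communication 96 × 0.33 = 31.68
  Quality of work 63 × 0.05 = 3.15
  Leadership 33 × 0.42 = 13.86
Sum = 66.29
Because the Leadership minimum was not met, the result is F.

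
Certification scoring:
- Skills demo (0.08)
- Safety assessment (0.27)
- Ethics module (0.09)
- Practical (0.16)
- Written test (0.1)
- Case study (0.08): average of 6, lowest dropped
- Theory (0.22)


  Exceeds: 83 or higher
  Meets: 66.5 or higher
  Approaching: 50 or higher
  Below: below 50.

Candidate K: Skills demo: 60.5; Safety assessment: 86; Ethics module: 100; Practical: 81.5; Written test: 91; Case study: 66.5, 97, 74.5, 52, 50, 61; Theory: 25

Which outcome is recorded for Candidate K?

Case study: drop 50 → average of remaining 5 = 351/5 = 70.2
Weighted total:
  Skills demo 60.5 × 0.08 = 4.84
  Safety assessment 86 × 0.27 = 23.22
  Ethics module 100 × 0.09 = 9
  Practical 81.5 × 0.16 = 13.04
  Written test 91 × 0.1 = 9.1
  Case study 70.2 × 0.08 = 5.616
  Theory 25 × 0.22 = 5.5
Sum = 70.316
70.316 is ≥ 66.5 and < 83 → Meets

Meets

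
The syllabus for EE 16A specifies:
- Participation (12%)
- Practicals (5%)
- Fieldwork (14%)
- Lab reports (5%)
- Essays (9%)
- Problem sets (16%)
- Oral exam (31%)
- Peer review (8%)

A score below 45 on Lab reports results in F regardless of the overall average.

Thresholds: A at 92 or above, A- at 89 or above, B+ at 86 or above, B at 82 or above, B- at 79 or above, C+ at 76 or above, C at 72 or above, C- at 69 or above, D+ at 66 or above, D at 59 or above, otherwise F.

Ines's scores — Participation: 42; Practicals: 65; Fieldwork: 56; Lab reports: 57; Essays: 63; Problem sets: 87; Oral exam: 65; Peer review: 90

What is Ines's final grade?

Lab reports score 57 ≥ 45: minimum met.
Weighted total:
  Participation 42 × 0.12 = 5.04
  Practicals 65 × 0.05 = 3.25
  Fieldwork 56 × 0.14 = 7.84
  Lab reports 57 × 0.05 = 2.85
  Essays 63 × 0.09 = 5.67
  Problem sets 87 × 0.16 = 13.92
  Oral exam 65 × 0.31 = 20.15
  Peer review 90 × 0.08 = 7.2
Sum = 65.92
65.92 is ≥ 59 and < 66 → D

D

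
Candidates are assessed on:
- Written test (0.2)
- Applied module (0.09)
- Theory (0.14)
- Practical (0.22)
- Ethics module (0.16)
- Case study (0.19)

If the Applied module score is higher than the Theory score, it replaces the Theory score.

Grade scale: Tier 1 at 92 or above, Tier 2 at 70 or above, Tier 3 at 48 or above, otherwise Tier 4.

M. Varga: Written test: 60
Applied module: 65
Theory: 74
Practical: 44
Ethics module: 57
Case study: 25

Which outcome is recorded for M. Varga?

Tier 3

Applied module (65) ≤ Theory (74), so Theory stays at 74.
Weighted total:
  Written test 60 × 0.2 = 12
  Applied module 65 × 0.09 = 5.85
  Theory 74 × 0.14 = 10.36
  Practical 44 × 0.22 = 9.68
  Ethics module 57 × 0.16 = 9.12
  Case study 25 × 0.19 = 4.75
Sum = 51.76
51.76 is ≥ 48 and < 70 → Tier 3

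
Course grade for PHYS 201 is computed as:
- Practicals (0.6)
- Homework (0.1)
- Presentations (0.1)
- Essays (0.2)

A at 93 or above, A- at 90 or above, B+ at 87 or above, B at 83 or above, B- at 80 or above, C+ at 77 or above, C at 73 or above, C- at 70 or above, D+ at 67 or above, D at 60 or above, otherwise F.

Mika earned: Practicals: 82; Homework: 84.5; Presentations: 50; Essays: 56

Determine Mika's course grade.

C

Weighted total:
  Practicals 82 × 0.6 = 49.2
  Homework 84.5 × 0.1 = 8.45
  Presentations 50 × 0.1 = 5
  Essays 56 × 0.2 = 11.2
Sum = 73.85
73.85 is ≥ 73 and < 77 → C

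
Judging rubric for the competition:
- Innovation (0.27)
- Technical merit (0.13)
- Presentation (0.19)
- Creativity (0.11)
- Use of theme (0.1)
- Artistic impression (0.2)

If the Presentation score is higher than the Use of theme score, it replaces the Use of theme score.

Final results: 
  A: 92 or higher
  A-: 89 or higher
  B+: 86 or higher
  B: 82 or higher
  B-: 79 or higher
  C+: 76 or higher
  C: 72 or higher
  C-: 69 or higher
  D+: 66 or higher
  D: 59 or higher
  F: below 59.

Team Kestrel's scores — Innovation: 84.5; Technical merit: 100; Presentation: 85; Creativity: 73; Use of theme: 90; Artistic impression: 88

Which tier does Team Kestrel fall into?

B+

Presentation (85) ≤ Use of theme (90), so Use of theme stays at 90.
Weighted total:
  Innovation 84.5 × 0.27 = 22.815
  Technical merit 100 × 0.13 = 13
  Presentation 85 × 0.19 = 16.15
  Creativity 73 × 0.11 = 8.03
  Use of theme 90 × 0.1 = 9
  Artistic impression 88 × 0.2 = 17.6
Sum = 86.595
86.595 is ≥ 86 and < 89 → B+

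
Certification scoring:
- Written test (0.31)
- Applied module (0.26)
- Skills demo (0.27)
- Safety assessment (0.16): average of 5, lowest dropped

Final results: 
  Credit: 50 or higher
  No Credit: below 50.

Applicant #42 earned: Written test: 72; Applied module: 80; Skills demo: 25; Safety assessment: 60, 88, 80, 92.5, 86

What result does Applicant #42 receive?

Credit

Safety assessment: drop 60 → average of remaining 4 = 346.5/4 = 86.625
Weighted total:
  Written test 72 × 0.31 = 22.32
  Applied module 80 × 0.26 = 20.8
  Skills demo 25 × 0.27 = 6.75
  Safety assessment 86.625 × 0.16 = 13.86
Sum = 63.73
63.73 ≥ 50 → Credit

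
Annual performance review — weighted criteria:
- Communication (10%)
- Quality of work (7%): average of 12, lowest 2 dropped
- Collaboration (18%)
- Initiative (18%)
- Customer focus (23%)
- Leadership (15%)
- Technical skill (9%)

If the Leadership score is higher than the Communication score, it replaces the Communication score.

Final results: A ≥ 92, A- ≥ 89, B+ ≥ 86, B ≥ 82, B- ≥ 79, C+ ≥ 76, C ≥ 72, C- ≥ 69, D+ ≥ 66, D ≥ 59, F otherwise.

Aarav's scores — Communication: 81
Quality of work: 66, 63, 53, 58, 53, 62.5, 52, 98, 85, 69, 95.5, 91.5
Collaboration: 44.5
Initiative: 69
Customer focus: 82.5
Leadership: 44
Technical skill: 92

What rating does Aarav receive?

Quality of work: drop 52, 53 → average of remaining 10 = 741.5/10 = 74.15
Leadership (44) ≤ Communication (81), so Communication stays at 81.
Weighted total:
  Communication 81 × 0.1 = 8.1
  Quality of work 74.15 × 0.07 = 5.1905
  Collaboration 44.5 × 0.18 = 8.01
  Initiative 69 × 0.18 = 12.42
  Customer focus 82.5 × 0.23 = 18.975
  Leadership 44 × 0.15 = 6.6
  Technical skill 92 × 0.09 = 8.28
Sum = 67.5755
67.5755 is ≥ 66 and < 69 → D+

D+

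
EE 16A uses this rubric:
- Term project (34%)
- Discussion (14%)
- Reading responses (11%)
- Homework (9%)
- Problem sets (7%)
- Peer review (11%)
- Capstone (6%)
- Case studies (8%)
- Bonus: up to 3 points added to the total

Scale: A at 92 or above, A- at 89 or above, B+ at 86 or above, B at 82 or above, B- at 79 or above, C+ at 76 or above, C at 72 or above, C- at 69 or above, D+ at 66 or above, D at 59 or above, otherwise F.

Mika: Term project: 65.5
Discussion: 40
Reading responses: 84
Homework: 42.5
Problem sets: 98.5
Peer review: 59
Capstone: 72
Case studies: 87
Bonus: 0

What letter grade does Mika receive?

Weighted total:
  Term project 65.5 × 0.34 = 22.27
  Discussion 40 × 0.14 = 5.6
  Reading responses 84 × 0.11 = 9.24
  Homework 42.5 × 0.09 = 3.825
  Problem sets 98.5 × 0.07 = 6.895
  Peer review 59 × 0.11 = 6.49
  Capstone 72 × 0.06 = 4.32
  Case studies 87 × 0.08 = 6.96
Sum = 65.6
Bonus: 65.6 + 0 = 65.6
65.6 is ≥ 59 and < 66 → D

D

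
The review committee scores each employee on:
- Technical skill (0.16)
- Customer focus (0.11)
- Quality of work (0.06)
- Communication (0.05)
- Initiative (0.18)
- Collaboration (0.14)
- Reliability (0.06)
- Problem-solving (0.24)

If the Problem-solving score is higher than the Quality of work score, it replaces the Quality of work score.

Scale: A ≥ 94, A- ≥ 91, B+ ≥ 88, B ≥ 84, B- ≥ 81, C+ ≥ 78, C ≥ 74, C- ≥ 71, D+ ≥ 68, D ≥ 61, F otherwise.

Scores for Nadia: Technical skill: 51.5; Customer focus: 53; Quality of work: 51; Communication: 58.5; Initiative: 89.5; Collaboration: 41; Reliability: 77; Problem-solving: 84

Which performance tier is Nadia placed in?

Problem-solving (84) > Quality of work (51), so Quality of work counts as 84.
Weighted total:
  Technical skill 51.5 × 0.16 = 8.24
  Customer focus 53 × 0.11 = 5.83
  Quality of work 84 × 0.06 = 5.04
  Communication 58.5 × 0.05 = 2.925
  Initiative 89.5 × 0.18 = 16.11
  Collaboration 41 × 0.14 = 5.74
  Reliability 77 × 0.06 = 4.62
  Problem-solving 84 × 0.24 = 20.16
Sum = 68.665
68.665 is ≥ 68 and < 71 → D+

D+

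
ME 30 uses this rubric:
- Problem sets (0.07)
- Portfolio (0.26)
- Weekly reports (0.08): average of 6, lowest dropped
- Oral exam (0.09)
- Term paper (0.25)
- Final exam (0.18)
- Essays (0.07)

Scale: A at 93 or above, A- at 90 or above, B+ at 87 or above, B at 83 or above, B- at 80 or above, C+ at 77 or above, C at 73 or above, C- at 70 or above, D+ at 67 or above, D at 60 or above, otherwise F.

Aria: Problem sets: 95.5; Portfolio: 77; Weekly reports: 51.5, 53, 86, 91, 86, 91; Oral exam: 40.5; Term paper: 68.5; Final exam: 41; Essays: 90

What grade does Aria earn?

Weekly reports: drop 51.5 → average of remaining 5 = 407/5 = 81.4
Weighted total:
  Problem sets 95.5 × 0.07 = 6.685
  Portfolio 77 × 0.26 = 20.02
  Weekly reports 81.4 × 0.08 = 6.512
  Oral exam 40.5 × 0.09 = 3.645
  Term paper 68.5 × 0.25 = 17.125
  Final exam 41 × 0.18 = 7.38
  Essays 90 × 0.07 = 6.3
Sum = 67.667
67.667 is ≥ 67 and < 70 → D+

D+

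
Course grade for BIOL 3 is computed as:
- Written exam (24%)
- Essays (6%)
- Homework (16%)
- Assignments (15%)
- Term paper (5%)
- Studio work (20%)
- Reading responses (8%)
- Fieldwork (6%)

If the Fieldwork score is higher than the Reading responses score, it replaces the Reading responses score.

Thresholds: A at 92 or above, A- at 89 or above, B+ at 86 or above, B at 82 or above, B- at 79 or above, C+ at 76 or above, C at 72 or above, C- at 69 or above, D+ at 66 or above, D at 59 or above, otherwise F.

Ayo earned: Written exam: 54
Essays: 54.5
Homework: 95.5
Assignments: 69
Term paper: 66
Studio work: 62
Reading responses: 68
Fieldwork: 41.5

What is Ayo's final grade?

Fieldwork (41.5) ≤ Reading responses (68), so Reading responses stays at 68.
Weighted total:
  Written exam 54 × 0.24 = 12.96
  Essays 54.5 × 0.06 = 3.27
  Homework 95.5 × 0.16 = 15.28
  Assignments 69 × 0.15 = 10.35
  Term paper 66 × 0.05 = 3.3
  Studio work 62 × 0.2 = 12.4
  Reading responses 68 × 0.08 = 5.44
  Fieldwork 41.5 × 0.06 = 2.49
Sum = 65.49
65.49 is ≥ 59 and < 66 → D

D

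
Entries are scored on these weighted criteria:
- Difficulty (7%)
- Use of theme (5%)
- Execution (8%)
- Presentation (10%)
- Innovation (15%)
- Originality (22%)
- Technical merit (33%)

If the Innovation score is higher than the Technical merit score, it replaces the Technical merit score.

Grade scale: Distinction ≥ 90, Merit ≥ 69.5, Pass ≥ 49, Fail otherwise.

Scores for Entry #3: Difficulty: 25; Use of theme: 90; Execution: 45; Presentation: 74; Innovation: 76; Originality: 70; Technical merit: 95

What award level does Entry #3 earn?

Innovation (76) ≤ Technical merit (95), so Technical merit stays at 95.
Weighted total:
  Difficulty 25 × 0.07 = 1.75
  Use of theme 90 × 0.05 = 4.5
  Execution 45 × 0.08 = 3.6
  Presentation 74 × 0.1 = 7.4
  Innovation 76 × 0.15 = 11.4
  Originality 70 × 0.22 = 15.4
  Technical merit 95 × 0.33 = 31.35
Sum = 75.4
75.4 is ≥ 69.5 and < 90 → Merit

Merit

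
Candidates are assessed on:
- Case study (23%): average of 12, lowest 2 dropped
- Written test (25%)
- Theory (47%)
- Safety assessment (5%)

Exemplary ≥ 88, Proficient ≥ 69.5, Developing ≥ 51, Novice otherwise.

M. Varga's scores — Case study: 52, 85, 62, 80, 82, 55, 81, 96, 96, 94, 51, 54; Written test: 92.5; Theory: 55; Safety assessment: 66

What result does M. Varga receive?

Proficient

Case study: drop 51, 52 → average of remaining 10 = 785/10 = 78.5
Weighted total:
  Case study 78.5 × 0.23 = 18.055
  Written test 92.5 × 0.25 = 23.125
  Theory 55 × 0.47 = 25.85
  Safety assessment 66 × 0.05 = 3.3
Sum = 70.33
70.33 is ≥ 69.5 and < 88 → Proficient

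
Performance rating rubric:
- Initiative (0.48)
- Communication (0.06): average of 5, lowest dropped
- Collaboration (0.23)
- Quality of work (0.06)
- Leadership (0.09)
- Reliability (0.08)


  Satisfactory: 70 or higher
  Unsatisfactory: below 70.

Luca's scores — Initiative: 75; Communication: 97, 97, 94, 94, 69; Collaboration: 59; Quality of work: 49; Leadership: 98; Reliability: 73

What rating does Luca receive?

Satisfactory

Communication: drop 69 → average of remaining 4 = 382/4 = 95.5
Weighted total:
  Initiative 75 × 0.48 = 36
  Communication 95.5 × 0.06 = 5.73
  Collaboration 59 × 0.23 = 13.57
  Quality of work 49 × 0.06 = 2.94
  Leadership 98 × 0.09 = 8.82
  Reliability 73 × 0.08 = 5.84
Sum = 72.9
72.9 ≥ 70 → Satisfactory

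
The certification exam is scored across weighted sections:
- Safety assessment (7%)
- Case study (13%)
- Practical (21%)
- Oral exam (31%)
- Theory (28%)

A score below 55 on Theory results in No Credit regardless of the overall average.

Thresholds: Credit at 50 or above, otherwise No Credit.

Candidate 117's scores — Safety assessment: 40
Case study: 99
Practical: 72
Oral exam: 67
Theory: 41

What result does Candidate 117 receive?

Theory score 41 < 55: minimum not met.
Weighted total:
  Safety assessment 40 × 0.07 = 2.8
  Case study 99 × 0.13 = 12.87
  Practical 72 × 0.21 = 15.12
  Oral exam 67 × 0.31 = 20.77
  Theory 41 × 0.28 = 11.48
Sum = 63.04
Because the Theory minimum was not met, the result is No Credit.

No Credit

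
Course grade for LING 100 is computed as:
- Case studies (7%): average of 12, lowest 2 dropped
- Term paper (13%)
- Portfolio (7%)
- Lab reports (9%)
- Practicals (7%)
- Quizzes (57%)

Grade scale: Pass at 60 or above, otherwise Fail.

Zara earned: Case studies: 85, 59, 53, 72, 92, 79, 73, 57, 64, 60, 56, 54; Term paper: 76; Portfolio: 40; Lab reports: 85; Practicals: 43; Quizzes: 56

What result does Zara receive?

Pass

Case studies: drop 53, 54 → average of remaining 10 = 697/10 = 69.7
Weighted total:
  Case studies 69.7 × 0.07 = 4.879
  Term paper 76 × 0.13 = 9.88
  Portfolio 40 × 0.07 = 2.8
  Lab reports 85 × 0.09 = 7.65
  Practicals 43 × 0.07 = 3.01
  Quizzes 56 × 0.57 = 31.92
Sum = 60.139
60.139 ≥ 60 → Pass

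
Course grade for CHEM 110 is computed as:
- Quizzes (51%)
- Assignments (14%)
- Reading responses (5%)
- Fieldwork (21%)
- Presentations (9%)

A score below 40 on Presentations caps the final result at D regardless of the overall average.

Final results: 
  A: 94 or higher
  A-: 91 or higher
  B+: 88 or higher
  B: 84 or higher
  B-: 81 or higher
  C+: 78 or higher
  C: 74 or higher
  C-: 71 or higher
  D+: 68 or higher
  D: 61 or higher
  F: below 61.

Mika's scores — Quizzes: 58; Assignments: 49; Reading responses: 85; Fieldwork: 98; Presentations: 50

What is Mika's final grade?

D

Presentations score 50 ≥ 40: minimum met.
Weighted total:
  Quizzes 58 × 0.51 = 29.58
  Assignments 49 × 0.14 = 6.86
  Reading responses 85 × 0.05 = 4.25
  Fieldwork 98 × 0.21 = 20.58
  Presentations 50 × 0.09 = 4.5
Sum = 65.77
65.77 is ≥ 61 and < 68 → D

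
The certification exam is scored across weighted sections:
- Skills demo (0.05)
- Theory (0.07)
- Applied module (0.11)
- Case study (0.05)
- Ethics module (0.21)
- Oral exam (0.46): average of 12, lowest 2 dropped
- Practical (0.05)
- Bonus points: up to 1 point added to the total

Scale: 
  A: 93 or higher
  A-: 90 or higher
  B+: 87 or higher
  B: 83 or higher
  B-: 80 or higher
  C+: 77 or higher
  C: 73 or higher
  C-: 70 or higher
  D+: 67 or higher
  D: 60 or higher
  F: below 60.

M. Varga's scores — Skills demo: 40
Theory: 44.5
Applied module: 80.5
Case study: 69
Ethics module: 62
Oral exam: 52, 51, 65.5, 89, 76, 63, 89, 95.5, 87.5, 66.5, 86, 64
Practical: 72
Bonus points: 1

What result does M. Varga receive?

C-

Oral exam: drop 51, 52 → average of remaining 10 = 782/10 = 78.2
Weighted total:
  Skills demo 40 × 0.05 = 2
  Theory 44.5 × 0.07 = 3.115
  Applied module 80.5 × 0.11 = 8.855
  Case study 69 × 0.05 = 3.45
  Ethics module 62 × 0.21 = 13.02
  Oral exam 78.2 × 0.46 = 35.972
  Practical 72 × 0.05 = 3.6
Sum = 70.012
Bonus points: 70.012 + 1 = 71.012
71.012 is ≥ 70 and < 73 → C-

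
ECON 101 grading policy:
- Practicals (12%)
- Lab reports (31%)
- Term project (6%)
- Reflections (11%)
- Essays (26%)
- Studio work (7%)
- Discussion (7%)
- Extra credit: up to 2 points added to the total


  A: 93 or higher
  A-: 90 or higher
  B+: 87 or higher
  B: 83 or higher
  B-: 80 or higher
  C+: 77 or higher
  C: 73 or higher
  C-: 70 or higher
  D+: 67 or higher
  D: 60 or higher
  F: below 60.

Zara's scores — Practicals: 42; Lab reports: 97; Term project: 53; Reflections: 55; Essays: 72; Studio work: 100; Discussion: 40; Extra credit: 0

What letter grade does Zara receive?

C-

Weighted total:
  Practicals 42 × 0.12 = 5.04
  Lab reports 97 × 0.31 = 30.07
  Term project 53 × 0.06 = 3.18
  Reflections 55 × 0.11 = 6.05
  Essays 72 × 0.26 = 18.72
  Studio work 100 × 0.07 = 7
  Discussion 40 × 0.07 = 2.8
Sum = 72.86
Extra credit: 72.86 + 0 = 72.86
72.86 is ≥ 70 and < 73 → C-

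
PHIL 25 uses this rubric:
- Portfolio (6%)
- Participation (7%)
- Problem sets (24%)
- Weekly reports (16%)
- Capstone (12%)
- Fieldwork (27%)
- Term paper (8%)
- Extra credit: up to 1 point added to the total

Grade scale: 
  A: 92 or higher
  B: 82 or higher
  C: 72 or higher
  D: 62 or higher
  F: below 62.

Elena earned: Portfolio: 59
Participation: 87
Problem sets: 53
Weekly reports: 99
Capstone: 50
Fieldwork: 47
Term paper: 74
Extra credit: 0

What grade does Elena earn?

Weighted total:
  Portfolio 59 × 0.06 = 3.54
  Participation 87 × 0.07 = 6.09
  Problem sets 53 × 0.24 = 12.72
  Weekly reports 99 × 0.16 = 15.84
  Capstone 50 × 0.12 = 6
  Fieldwork 47 × 0.27 = 12.69
  Term paper 74 × 0.08 = 5.92
Sum = 62.8
Extra credit: 62.8 + 0 = 62.8
62.8 is ≥ 62 and < 72 → D

D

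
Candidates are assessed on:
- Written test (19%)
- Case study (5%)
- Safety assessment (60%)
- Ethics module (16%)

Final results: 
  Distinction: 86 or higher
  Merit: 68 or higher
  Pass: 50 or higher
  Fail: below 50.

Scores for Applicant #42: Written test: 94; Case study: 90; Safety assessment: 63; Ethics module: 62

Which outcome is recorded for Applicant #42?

Weighted total:
  Written test 94 × 0.19 = 17.86
  Case study 90 × 0.05 = 4.5
  Safety assessment 63 × 0.6 = 37.8
  Ethics module 62 × 0.16 = 9.92
Sum = 70.08
70.08 is ≥ 68 and < 86 → Merit

Merit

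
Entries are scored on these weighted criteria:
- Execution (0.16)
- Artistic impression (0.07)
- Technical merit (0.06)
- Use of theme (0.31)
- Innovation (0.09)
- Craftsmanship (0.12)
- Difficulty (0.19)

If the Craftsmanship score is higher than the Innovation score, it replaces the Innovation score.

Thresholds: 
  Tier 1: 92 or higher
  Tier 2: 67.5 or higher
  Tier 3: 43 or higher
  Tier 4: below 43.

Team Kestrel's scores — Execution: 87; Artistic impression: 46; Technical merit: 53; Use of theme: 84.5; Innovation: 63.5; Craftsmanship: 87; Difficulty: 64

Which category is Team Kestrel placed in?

Tier 2

Craftsmanship (87) > Innovation (63.5), so Innovation counts as 87.
Weighted total:
  Execution 87 × 0.16 = 13.92
  Artistic impression 46 × 0.07 = 3.22
  Technical merit 53 × 0.06 = 3.18
  Use of theme 84.5 × 0.31 = 26.195
  Innovation 87 × 0.09 = 7.83
  Craftsmanship 87 × 0.12 = 10.44
  Difficulty 64 × 0.19 = 12.16
Sum = 76.945
76.945 is ≥ 67.5 and < 92 → Tier 2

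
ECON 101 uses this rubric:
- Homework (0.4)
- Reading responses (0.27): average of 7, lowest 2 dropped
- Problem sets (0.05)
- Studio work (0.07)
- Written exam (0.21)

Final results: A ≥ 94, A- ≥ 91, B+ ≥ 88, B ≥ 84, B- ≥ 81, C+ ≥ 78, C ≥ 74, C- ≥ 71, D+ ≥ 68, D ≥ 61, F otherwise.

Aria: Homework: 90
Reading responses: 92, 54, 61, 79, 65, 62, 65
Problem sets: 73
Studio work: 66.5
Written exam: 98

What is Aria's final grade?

B

Reading responses: drop 54, 61 → average of remaining 5 = 363/5 = 72.6
Weighted total:
  Homework 90 × 0.4 = 36
  Reading responses 72.6 × 0.27 = 19.602
  Problem sets 73 × 0.05 = 3.65
  Studio work 66.5 × 0.07 = 4.655
  Written exam 98 × 0.21 = 20.58
Sum = 84.487
84.487 is ≥ 84 and < 88 → B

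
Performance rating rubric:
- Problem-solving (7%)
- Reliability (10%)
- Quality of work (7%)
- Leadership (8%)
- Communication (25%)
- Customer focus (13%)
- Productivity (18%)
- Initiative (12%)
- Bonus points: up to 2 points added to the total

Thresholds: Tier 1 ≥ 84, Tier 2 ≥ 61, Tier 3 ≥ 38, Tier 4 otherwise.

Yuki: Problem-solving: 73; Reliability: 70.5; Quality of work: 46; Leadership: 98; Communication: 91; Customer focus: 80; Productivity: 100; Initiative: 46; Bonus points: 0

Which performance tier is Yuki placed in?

Weighted total:
  Problem-solving 73 × 0.07 = 5.11
  Reliability 70.5 × 0.1 = 7.05
  Quality of work 46 × 0.07 = 3.22
  Leadership 98 × 0.08 = 7.84
  Communication 91 × 0.25 = 22.75
  Customer focus 80 × 0.13 = 10.4
  Productivity 100 × 0.18 = 18
  Initiative 46 × 0.12 = 5.52
Sum = 79.89
Bonus points: 79.89 + 0 = 79.89
79.89 is ≥ 61 and < 84 → Tier 2

Tier 2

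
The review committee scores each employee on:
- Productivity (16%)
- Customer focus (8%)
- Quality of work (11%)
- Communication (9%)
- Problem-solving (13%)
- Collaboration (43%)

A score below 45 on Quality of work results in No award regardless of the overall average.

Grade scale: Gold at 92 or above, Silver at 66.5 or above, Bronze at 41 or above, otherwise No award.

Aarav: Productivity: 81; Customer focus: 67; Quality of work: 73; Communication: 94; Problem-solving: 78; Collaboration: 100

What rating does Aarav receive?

Quality of work score 73 ≥ 45: minimum met.
Weighted total:
  Productivity 81 × 0.16 = 12.96
  Customer focus 67 × 0.08 = 5.36
  Quality of work 73 × 0.11 = 8.03
  Communication 94 × 0.09 = 8.46
  Problem-solving 78 × 0.13 = 10.14
  Collaboration 100 × 0.43 = 43
Sum = 87.95
87.95 is ≥ 66.5 and < 92 → Silver

Silver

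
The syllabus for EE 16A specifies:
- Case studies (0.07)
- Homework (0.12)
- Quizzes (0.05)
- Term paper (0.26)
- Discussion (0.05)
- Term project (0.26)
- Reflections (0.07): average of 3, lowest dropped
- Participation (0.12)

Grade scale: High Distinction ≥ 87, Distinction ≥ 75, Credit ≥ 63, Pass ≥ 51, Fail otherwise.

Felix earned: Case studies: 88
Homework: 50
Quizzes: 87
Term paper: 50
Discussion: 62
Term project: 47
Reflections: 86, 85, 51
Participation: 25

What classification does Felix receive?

Pass

Reflections: drop 51 → average of remaining 2 = 171/2 = 85.5
Weighted total:
  Case studies 88 × 0.07 = 6.16
  Homework 50 × 0.12 = 6
  Quizzes 87 × 0.05 = 4.35
  Term paper 50 × 0.26 = 13
  Discussion 62 × 0.05 = 3.1
  Term project 47 × 0.26 = 12.22
  Reflections 85.5 × 0.07 = 5.985
  Participation 25 × 0.12 = 3
Sum = 53.815
53.815 is ≥ 51 and < 63 → Pass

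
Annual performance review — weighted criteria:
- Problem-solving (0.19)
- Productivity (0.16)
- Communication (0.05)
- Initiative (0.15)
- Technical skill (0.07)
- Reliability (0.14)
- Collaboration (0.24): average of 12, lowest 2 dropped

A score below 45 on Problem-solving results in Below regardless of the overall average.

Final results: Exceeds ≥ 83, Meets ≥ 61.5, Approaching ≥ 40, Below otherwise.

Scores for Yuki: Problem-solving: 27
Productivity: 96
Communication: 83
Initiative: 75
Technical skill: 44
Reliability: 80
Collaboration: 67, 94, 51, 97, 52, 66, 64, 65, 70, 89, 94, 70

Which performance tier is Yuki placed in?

Below

Collaboration: drop 51, 52 → average of remaining 10 = 776/10 = 77.6
Problem-solving score 27 < 45: minimum not met.
Weighted total:
  Problem-solving 27 × 0.19 = 5.13
  Productivity 96 × 0.16 = 15.36
  Communication 83 × 0.05 = 4.15
  Initiative 75 × 0.15 = 11.25
  Technical skill 44 × 0.07 = 3.08
  Reliability 80 × 0.14 = 11.2
  Collaboration 77.6 × 0.24 = 18.624
Sum = 68.794
Because the Problem-solving minimum was not met, the result is Below.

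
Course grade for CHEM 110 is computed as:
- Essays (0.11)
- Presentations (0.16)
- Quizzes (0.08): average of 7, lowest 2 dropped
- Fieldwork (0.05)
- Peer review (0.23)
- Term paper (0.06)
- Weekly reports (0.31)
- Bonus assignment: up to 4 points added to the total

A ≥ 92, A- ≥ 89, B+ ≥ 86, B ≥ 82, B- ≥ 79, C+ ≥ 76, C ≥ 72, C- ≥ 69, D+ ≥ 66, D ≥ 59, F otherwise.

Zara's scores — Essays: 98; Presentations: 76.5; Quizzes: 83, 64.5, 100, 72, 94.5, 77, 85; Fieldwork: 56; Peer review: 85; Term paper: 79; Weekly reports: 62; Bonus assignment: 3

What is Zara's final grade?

Quizzes: drop 64.5, 72 → average of remaining 5 = 439.5/5 = 87.9
Weighted total:
  Essays 98 × 0.11 = 10.78
  Presentations 76.5 × 0.16 = 12.24
  Quizzes 87.9 × 0.08 = 7.032
  Fieldwork 56 × 0.05 = 2.8
  Peer review 85 × 0.23 = 19.55
  Term paper 79 × 0.06 = 4.74
  Weekly reports 62 × 0.31 = 19.22
Sum = 76.362
Bonus assignment: 76.362 + 3 = 79.362
79.362 is ≥ 79 and < 82 → B-

B-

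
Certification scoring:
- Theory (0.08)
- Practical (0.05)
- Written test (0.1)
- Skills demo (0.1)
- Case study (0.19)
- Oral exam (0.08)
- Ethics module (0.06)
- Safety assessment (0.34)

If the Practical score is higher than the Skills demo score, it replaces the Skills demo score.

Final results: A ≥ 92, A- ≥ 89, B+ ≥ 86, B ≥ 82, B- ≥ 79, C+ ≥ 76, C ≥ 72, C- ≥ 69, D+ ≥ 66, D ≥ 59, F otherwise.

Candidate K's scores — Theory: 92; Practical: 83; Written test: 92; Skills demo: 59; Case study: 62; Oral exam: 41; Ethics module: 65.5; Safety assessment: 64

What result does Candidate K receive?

Practical (83) > Skills demo (59), so Skills demo counts as 83.
Weighted total:
  Theory 92 × 0.08 = 7.36
  Practical 83 × 0.05 = 4.15
  Written test 92 × 0.1 = 9.2
  Skills demo 83 × 0.1 = 8.3
  Case study 62 × 0.19 = 11.78
  Oral exam 41 × 0.08 = 3.28
  Ethics module 65.5 × 0.06 = 3.93
  Safety assessment 64 × 0.34 = 21.76
Sum = 69.76
69.76 is ≥ 69 and < 72 → C-

C-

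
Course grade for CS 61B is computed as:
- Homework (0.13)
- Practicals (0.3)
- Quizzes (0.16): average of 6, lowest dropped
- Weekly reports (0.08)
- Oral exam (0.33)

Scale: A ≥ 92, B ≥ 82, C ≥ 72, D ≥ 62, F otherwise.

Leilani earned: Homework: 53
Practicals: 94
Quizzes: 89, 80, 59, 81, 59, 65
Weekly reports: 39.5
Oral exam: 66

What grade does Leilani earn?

Quizzes: drop 59 → average of remaining 5 = 374/5 = 74.8
Weighted total:
  Homework 53 × 0.13 = 6.89
  Practicals 94 × 0.3 = 28.2
  Quizzes 74.8 × 0.16 = 11.968
  Weekly reports 39.5 × 0.08 = 3.16
  Oral exam 66 × 0.33 = 21.78
Sum = 71.998
71.998 is ≥ 62 and < 72 → D

D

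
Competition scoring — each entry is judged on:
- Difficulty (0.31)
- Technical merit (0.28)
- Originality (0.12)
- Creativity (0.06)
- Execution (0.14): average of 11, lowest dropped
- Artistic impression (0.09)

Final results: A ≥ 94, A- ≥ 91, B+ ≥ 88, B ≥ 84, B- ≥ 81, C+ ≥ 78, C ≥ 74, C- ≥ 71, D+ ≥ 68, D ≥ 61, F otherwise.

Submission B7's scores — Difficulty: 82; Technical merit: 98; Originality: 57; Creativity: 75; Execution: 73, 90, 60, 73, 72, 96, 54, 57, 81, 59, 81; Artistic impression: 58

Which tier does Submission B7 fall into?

Execution: drop 54 → average of remaining 10 = 742/10 = 74.2
Weighted total:
  Difficulty 82 × 0.31 = 25.42
  Technical merit 98 × 0.28 = 27.44
  Originality 57 × 0.12 = 6.84
  Creativity 75 × 0.06 = 4.5
  Execution 74.2 × 0.14 = 10.388
  Artistic impression 58 × 0.09 = 5.22
Sum = 79.808
79.808 is ≥ 78 and < 81 → C+

C+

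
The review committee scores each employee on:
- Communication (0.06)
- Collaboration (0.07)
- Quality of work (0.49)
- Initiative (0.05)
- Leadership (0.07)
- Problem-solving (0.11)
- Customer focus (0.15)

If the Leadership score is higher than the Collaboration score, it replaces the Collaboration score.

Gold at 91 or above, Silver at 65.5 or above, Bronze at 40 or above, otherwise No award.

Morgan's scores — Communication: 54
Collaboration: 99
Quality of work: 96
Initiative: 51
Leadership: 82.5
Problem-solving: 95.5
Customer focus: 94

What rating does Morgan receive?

Silver

Leadership (82.5) ≤ Collaboration (99), so Collaboration stays at 99.
Weighted total:
  Communication 54 × 0.06 = 3.24
  Collaboration 99 × 0.07 = 6.93
  Quality of work 96 × 0.49 = 47.04
  Initiative 51 × 0.05 = 2.55
  Leadership 82.5 × 0.07 = 5.775
  Problem-solving 95.5 × 0.11 = 10.505
  Customer focus 94 × 0.15 = 14.1
Sum = 90.14
90.14 is ≥ 65.5 and < 91 → Silver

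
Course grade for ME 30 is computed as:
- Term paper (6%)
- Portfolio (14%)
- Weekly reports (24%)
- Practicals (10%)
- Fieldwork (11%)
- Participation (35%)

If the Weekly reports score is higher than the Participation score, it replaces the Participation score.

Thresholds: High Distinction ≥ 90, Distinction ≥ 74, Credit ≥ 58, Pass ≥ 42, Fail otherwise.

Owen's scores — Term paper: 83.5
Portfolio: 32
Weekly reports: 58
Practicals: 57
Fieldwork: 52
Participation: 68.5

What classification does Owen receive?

Weekly reports (58) ≤ Participation (68.5), so Participation stays at 68.5.
Weighted total:
  Term paper 83.5 × 0.06 = 5.01
  Portfolio 32 × 0.14 = 4.48
  Weekly reports 58 × 0.24 = 13.92
  Practicals 57 × 0.1 = 5.7
  Fieldwork 52 × 0.11 = 5.72
  Participation 68.5 × 0.35 = 23.975
Sum = 58.805
58.805 is ≥ 58 and < 74 → Credit

Credit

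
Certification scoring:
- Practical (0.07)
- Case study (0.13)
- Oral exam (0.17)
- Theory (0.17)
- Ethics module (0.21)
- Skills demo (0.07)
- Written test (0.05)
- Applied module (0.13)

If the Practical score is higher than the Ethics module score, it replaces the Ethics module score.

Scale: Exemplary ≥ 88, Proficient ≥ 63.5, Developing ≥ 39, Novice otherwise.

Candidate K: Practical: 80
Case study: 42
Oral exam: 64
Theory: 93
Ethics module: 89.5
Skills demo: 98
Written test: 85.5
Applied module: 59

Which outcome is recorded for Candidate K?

Practical (80) ≤ Ethics module (89.5), so Ethics module stays at 89.5.
Weighted total:
  Practical 80 × 0.07 = 5.6
  Case study 42 × 0.13 = 5.46
  Oral exam 64 × 0.17 = 10.88
  Theory 93 × 0.17 = 15.81
  Ethics module 89.5 × 0.21 = 18.795
  Skills demo 98 × 0.07 = 6.86
  Written test 85.5 × 0.05 = 4.275
  Applied module 59 × 0.13 = 7.67
Sum = 75.35
75.35 is ≥ 63.5 and < 88 → Proficient

Proficient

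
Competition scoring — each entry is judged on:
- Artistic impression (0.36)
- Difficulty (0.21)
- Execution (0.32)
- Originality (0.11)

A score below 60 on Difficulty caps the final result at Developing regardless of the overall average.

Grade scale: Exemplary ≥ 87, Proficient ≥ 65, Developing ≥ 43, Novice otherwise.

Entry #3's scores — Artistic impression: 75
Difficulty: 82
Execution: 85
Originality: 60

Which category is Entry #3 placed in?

Difficulty score 82 ≥ 60: minimum met.
Weighted total:
  Artistic impression 75 × 0.36 = 27
  Difficulty 82 × 0.21 = 17.22
  Execution 85 × 0.32 = 27.2
  Originality 60 × 0.11 = 6.6
Sum = 78.02
78.02 is ≥ 65 and < 87 → Proficient

Proficient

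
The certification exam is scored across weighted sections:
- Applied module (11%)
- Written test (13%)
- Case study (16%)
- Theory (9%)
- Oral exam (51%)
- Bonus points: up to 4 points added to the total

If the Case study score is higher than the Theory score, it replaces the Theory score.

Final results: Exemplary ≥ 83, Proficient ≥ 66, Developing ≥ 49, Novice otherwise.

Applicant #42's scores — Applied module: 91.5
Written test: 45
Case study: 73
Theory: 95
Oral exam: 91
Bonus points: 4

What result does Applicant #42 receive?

Case study (73) ≤ Theory (95), so Theory stays at 95.
Weighted total:
  Applied module 91.5 × 0.11 = 10.065
  Written test 45 × 0.13 = 5.85
  Case study 73 × 0.16 = 11.68
  Theory 95 × 0.09 = 8.55
  Oral exam 91 × 0.51 = 46.41
Sum = 82.555
Bonus points: 82.555 + 4 = 86.555
86.555 ≥ 83 → Exemplary

Exemplary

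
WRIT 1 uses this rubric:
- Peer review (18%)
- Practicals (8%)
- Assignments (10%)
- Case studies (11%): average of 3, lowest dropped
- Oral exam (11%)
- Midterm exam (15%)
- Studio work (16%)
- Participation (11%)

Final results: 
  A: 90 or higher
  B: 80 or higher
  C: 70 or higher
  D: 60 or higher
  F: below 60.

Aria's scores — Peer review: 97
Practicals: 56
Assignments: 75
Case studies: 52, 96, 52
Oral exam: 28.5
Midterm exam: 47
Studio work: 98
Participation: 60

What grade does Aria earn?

C

Case studies: drop 52 → average of remaining 2 = 148/2 = 74
Weighted total:
  Peer review 97 × 0.18 = 17.46
  Practicals 56 × 0.08 = 4.48
  Assignments 75 × 0.1 = 7.5
  Case studies 74 × 0.11 = 8.14
  Oral exam 28.5 × 0.11 = 3.135
  Midterm exam 47 × 0.15 = 7.05
  Studio work 98 × 0.16 = 15.68
  Participation 60 × 0.11 = 6.6
Sum = 70.045
70.045 is ≥ 70 and < 80 → C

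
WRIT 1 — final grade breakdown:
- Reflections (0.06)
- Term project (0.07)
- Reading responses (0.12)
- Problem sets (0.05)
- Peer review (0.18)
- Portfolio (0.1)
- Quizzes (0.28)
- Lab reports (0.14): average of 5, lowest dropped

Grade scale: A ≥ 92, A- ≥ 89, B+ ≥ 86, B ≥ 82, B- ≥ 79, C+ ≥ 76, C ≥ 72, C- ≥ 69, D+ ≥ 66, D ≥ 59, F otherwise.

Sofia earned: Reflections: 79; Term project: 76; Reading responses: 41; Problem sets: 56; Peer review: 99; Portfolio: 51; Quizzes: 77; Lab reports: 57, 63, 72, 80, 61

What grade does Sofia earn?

Lab reports: drop 57 → average of remaining 4 = 276/4 = 69
Weighted total:
  Reflections 79 × 0.06 = 4.74
  Term project 76 × 0.07 = 5.32
  Reading responses 41 × 0.12 = 4.92
  Problem sets 56 × 0.05 = 2.8
  Peer review 99 × 0.18 = 17.82
  Portfolio 51 × 0.1 = 5.1
  Quizzes 77 × 0.28 = 21.56
  Lab reports 69 × 0.14 = 9.66
Sum = 71.92
71.92 is ≥ 69 and < 72 → C-

C-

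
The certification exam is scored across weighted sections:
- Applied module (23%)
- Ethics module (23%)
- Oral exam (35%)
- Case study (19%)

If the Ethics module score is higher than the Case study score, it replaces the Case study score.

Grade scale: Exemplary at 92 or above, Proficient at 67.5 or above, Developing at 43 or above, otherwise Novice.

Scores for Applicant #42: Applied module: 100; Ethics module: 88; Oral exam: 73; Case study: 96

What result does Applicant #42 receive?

Proficient

Ethics module (88) ≤ Case study (96), so Case study stays at 96.
Weighted total:
  Applied module 100 × 0.23 = 23
  Ethics module 88 × 0.23 = 20.24
  Oral exam 73 × 0.35 = 25.55
  Case study 96 × 0.19 = 18.24
Sum = 87.03
87.03 is ≥ 67.5 and < 92 → Proficient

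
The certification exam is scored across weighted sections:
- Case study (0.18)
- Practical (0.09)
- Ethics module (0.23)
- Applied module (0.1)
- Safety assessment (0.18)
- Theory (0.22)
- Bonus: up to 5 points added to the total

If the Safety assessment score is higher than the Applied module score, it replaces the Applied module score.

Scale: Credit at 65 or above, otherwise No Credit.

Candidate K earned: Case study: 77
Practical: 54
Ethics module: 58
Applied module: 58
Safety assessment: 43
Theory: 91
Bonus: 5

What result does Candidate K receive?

Safety assessment (43) ≤ Applied module (58), so Applied module stays at 58.
Weighted total:
  Case study 77 × 0.18 = 13.86
  Practical 54 × 0.09 = 4.86
  Ethics module 58 × 0.23 = 13.34
  Applied module 58 × 0.1 = 5.8
  Safety assessment 43 × 0.18 = 7.74
  Theory 91 × 0.22 = 20.02
Sum = 65.62
Bonus: 65.62 + 5 = 70.62
70.62 ≥ 65 → Credit

Credit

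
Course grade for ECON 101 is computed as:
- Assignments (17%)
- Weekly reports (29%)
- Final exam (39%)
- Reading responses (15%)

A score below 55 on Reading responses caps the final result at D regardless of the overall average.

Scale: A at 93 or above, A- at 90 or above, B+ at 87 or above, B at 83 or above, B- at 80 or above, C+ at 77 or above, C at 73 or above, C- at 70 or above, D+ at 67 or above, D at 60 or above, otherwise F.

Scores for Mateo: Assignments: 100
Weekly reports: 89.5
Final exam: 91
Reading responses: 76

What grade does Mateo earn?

B+

Reading responses score 76 ≥ 55: minimum met.
Weighted total:
  Assignments 100 × 0.17 = 17
  Weekly reports 89.5 × 0.29 = 25.955
  Final exam 91 × 0.39 = 35.49
  Reading responses 76 × 0.15 = 11.4
Sum = 89.845
89.845 is ≥ 87 and < 90 → B+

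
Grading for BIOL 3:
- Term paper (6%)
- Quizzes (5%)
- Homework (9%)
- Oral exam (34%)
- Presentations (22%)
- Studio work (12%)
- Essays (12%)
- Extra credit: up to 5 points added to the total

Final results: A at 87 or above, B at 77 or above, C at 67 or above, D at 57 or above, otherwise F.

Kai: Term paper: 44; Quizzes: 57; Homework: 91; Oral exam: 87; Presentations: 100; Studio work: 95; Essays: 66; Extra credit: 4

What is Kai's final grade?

A

Weighted total:
  Term paper 44 × 0.06 = 2.64
  Quizzes 57 × 0.05 = 2.85
  Homework 91 × 0.09 = 8.19
  Oral exam 87 × 0.34 = 29.58
  Presentations 100 × 0.22 = 22
  Studio work 95 × 0.12 = 11.4
  Essays 66 × 0.12 = 7.92
Sum = 84.58
Extra credit: 84.58 + 4 = 88.58
88.58 ≥ 87 → A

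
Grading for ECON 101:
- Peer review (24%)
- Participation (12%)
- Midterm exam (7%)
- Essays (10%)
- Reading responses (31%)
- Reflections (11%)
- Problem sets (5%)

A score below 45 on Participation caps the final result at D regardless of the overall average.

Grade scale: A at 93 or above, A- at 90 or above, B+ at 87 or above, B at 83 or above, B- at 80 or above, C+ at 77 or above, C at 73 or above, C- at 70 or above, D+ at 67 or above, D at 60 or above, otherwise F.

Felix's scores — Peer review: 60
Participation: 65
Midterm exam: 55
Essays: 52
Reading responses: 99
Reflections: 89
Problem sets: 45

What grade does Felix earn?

C

Participation score 65 ≥ 45: minimum met.
Weighted total:
  Peer review 60 × 0.24 = 14.4
  Participation 65 × 0.12 = 7.8
  Midterm exam 55 × 0.07 = 3.85
  Essays 52 × 0.1 = 5.2
  Reading responses 99 × 0.31 = 30.69
  Reflections 89 × 0.11 = 9.79
  Problem sets 45 × 0.05 = 2.25
Sum = 73.98
73.98 is ≥ 73 and < 77 → C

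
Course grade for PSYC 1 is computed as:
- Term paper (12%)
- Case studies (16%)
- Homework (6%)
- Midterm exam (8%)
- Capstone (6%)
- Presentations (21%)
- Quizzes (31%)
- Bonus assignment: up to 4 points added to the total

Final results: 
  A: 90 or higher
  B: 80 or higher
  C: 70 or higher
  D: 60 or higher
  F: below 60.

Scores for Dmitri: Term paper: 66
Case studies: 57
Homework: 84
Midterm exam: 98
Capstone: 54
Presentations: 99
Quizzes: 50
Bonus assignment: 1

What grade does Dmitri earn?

C

Weighted total:
  Term paper 66 × 0.12 = 7.92
  Case studies 57 × 0.16 = 9.12
  Homework 84 × 0.06 = 5.04
  Midterm exam 98 × 0.08 = 7.84
  Capstone 54 × 0.06 = 3.24
  Presentations 99 × 0.21 = 20.79
  Quizzes 50 × 0.31 = 15.5
Sum = 69.45
Bonus assignment: 69.45 + 1 = 70.45
70.45 is ≥ 70 and < 80 → C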